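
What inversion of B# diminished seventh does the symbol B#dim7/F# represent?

second inversion

B#dim7/F# means B# diminished seventh with F# in the bass. F# is the fifth of B# diminished seventh (B#–D#–F#–A), so this is second inversion.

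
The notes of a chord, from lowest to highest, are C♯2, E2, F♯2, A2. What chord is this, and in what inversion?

The distinct note names are C#, E, F#, A. Stacked in thirds they read F#–A–C#–E, which is a minor seventh chord on F#.
With the fifth (C#) in the bass, the chord is in second inversion (figured bass 4/3).

F# minor seventh, second inversion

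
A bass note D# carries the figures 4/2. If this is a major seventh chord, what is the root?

E

The figures 4/2 mean the seventh of the chord is in the bass. If D# is the seventh of a major seventh chord, the root is E (chord tones E–G#–B–D#).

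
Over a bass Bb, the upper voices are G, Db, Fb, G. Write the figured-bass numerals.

The notes Bb, G, Db, Fb stack in thirds as G–Bb–Db–Fb — a G diminished seventh chord. The bass Bb is the third, so this is first inversion: figured 6/5.

6/5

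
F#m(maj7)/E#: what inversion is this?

F#m(maj7)/E# means F# minor-major seventh with E# in the bass. E# is the seventh of F# minor-major seventh (F#–A–C#–E#), so this is third inversion.

third inversion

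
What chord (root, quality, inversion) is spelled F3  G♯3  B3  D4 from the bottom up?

G# diminished seventh, third inversion

The distinct note names are F, G#, B, D. Stacked in thirds they read G#–B–D–F, which is a diminished seventh chord on G#.
With the seventh (F) in the bass, the chord is in third inversion (figured bass 4/2).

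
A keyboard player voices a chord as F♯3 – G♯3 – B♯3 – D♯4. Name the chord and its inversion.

The pitch classes F#, G#, B#, D# arrange in thirds as G#–B#–D#–F#: a G# dominant seventh chord.
The lowest note is F#, the seventh of the chord, so this is third inversion (figured bass 4/2).

G# dominant seventh, third inversion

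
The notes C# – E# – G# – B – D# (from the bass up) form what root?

C#

C#, E#, G#, B, D# are the tones of a C# dominant ninth chord (C#–E#–G#–B–D#), making C# the root.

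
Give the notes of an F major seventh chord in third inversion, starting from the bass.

E, F, A, C

Spelling F major seventh: F–A–C–E. In third inversion the seventh is bass, giving E, F, A, C from the bottom.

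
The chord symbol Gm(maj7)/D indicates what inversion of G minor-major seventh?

second inversion

Gm(maj7)/D means G minor-major seventh with D in the bass. D is the fifth of G minor-major seventh (G–Bb–D–F#), so this is second inversion.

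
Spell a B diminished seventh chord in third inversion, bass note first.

Ab, B, D, F

B diminished seventh is B–D–F–Ab. Third inversion puts the seventh (Ab) in the bass, with the remaining tones above: Ab, B, D, F.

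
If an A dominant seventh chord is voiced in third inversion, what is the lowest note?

In third inversion the seventh is lowest. For A dominant seventh (A–C#–E–G) that is G.

G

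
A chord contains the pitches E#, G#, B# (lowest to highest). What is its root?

E#

Reordering E#, G#, B# into stacked thirds gives E#–G#–B#; the bottom of that stack, E#, is the root.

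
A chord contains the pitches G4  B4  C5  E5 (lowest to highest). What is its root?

The distinct letter names are G, B, C, E. Arranged as a stack of thirds they read C–E–G–B, so C is the root (a C major seventh chord).

C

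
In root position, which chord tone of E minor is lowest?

E

In root position the root is lowest. For E minor (E–G–B) that is E.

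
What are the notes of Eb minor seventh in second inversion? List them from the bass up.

The chord tones are Eb–Gb–Bb–Db. With the fifth (Bb) lowest for second inversion: Bb, Db, Eb, Gb.

Bb, Db, Eb, Gb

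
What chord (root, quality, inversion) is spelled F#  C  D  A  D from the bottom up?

D dominant seventh, first inversion

The distinct note names are F#, C, D, A. Stacked in thirds they read D–F#–A–C, which is a dominant seventh chord on D.
The lowest note is F#, the third of the chord, so this is first inversion (figured bass 6/5).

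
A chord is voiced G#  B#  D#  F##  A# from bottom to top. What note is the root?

Reordering G#, B#, D#, F##, A# into stacked thirds gives G#–B#–D#–F##–A#; the bottom of that stack, G#, is the root.

G#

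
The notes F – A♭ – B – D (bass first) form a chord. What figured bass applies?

The notes F, Ab, B, D stack in thirds as B–D–F–Ab — a B diminished seventh chord. The bass F is the fifth, so this is second inversion: figured 4/3.

4/3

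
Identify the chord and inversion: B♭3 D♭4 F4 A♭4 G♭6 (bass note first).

Gb major ninth, first inversion

The pitch classes Bb, Db, F, Ab, Gb arrange in thirds as Gb–Bb–Db–F–Ab: a Gb major ninth chord.
The lowest note is Bb, the third of the chord, so this is first inversion.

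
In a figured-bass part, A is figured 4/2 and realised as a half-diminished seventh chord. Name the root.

B

The figures 4/2 mean the seventh of the chord is in the bass. If A is the seventh of a half-diminished seventh chord, the root is B (chord tones B–D–F–A).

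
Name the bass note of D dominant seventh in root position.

D

In root position the root is lowest. For D dominant seventh (D–F#–A–C) that is D.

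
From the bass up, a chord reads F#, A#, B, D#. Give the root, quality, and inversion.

B major seventh, second inversion

The distinct note names are F#, A#, B, D#. Stacked in thirds they read B–D#–F#–A#, which is a major seventh chord on B.
F# is the fifth of B major seventh; fifth in the bass means second inversion (figured bass 4/3).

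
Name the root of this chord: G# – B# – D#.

G#

The distinct letter names are G#, B#, D#. Arranged as a stack of thirds they read G#–B#–D#, so G# is the root (a G# major triad).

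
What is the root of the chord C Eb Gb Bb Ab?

Reordering C, Eb, Gb, Bb, Ab into stacked thirds gives Ab–C–Eb–Gb–Bb; the bottom of that stack, Ab, is the root.

Ab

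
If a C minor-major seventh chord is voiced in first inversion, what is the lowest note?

Eb

C minor-major seventh is C–Eb–G–B. First inversion places the third in the bass: Eb.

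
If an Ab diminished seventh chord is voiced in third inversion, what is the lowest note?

The seventh of Ab diminished seventh (Ab–Cb–Ebb–Gbb) is Gbb; that is the bass in third inversion.

Gbb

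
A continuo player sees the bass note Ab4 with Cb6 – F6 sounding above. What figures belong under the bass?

The notes Ab, Cb, F stack in thirds as F–Ab–Cb — an F diminished triad. The bass Ab is the third, so this is first inversion: figured 6.

6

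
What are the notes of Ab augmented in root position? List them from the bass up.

The chord tones are Ab–C–E. With the root (Ab) lowest for root position: Ab, C, E.

Ab, C, E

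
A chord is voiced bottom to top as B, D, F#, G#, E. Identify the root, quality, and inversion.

E dominant ninth, second inversion

Reducing to letter names: B, D, F#, G#, E. These stack in thirds as E–G#–B–D–F# — an E dominant ninth chord.
B is the fifth of E dominant ninth; fifth in the bass means second inversion.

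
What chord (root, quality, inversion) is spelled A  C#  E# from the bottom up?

A augmented, root position

The distinct note names are A, C#, E#. Stacked in thirds they read A–C#–E#, which is an augmented triad on A.
With the root (A) in the bass, the chord is in root position (figured bass 5/3).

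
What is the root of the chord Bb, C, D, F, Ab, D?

Bb

Bb, C, D, F, Ab are the tones of a Bb dominant ninth chord (Bb–D–F–Ab–C), making Bb the root.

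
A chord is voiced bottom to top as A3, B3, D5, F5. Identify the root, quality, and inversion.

B half-diminished seventh, third inversion

Reducing to letter names: A, B, D, F. These stack in thirds as B–D–F–A — a B half-diminished seventh chord.
A is the seventh of B half-diminished seventh; seventh in the bass means third inversion (figured bass 4/2).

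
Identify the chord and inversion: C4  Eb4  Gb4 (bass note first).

C diminished, root position

The pitch classes C, Eb, Gb arrange in thirds as C–Eb–Gb: a C diminished triad.
The lowest note is C, the root of the chord, so this is root position (figured bass 5/3).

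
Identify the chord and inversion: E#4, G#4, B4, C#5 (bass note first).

The distinct note names are E#, G#, B, C#. Stacked in thirds they read C#–E#–G#–B, which is a dominant seventh chord on C#.
E# is the third of C# dominant seventh; third in the bass means first inversion (figured bass 6/5).

C# dominant seventh, first inversion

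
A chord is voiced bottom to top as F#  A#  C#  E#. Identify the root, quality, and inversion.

F# major seventh, root position

The distinct note names are F#, A#, C#, E#. Stacked in thirds they read F#–A#–C#–E#, which is a major seventh chord on F#.
F# is the root of F# major seventh; root in the bass means root position (figured bass 7).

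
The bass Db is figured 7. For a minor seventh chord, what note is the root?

The figures 7 mean the root of the chord is in the bass. If Db is the root of a minor seventh chord, the root is Db (chord tones Db–Fb–Ab–Cb).

Db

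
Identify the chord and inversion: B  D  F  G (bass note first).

G dominant seventh, first inversion

Reducing to letter names: B, D, F, G. These stack in thirds as G–B–D–F — a G dominant seventh chord.
B is the third of G dominant seventh; third in the bass means first inversion (figured bass 6/5).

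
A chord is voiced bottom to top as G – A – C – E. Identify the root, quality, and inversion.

Reducing to letter names: G, A, C, E. These stack in thirds as A–C–E–G — an A minor seventh chord.
G is the seventh of A minor seventh; seventh in the bass means third inversion (figured bass 4/2).

A minor seventh, third inversion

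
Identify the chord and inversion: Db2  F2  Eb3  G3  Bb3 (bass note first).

The pitch classes Db, F, Eb, G, Bb arrange in thirds as Eb–G–Bb–Db–F: an Eb dominant ninth chord.
With the seventh (Db) in the bass, the chord is in third inversion.

Eb dominant ninth, third inversion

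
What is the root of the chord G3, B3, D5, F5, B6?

G

G, B, D, F are the tones of a G dominant seventh chord (G–B–D–F), making G the root.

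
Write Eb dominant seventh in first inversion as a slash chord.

Eb7/G

First inversion of Eb dominant seventh has the third (G) in the bass. As a slash chord: Eb7/G.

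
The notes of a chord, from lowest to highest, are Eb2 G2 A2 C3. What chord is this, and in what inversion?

Reducing to letter names: Eb, G, A, C. These stack in thirds as A–C–Eb–G — an A half-diminished seventh chord.
With the fifth (Eb) in the bass, the chord is in second inversion (figured bass 4/3).

A half-diminished seventh, second inversion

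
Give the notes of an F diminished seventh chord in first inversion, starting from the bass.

The chord tones are F–Ab–Cb–Ebb. With the third (Ab) lowest for first inversion: Ab, Cb, Ebb, F.

Ab, Cb, Ebb, F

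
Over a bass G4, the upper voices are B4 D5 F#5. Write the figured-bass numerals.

7

The notes G, B, D, F# stack in thirds as G–B–D–F# — a G major seventh chord. The bass G is the root, so this is root position: figured 7.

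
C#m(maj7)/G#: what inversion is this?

C#m(maj7)/G# means C# minor-major seventh with G# in the bass. G# is the fifth of C# minor-major seventh (C#–E–G#–B#), so this is second inversion.

second inversion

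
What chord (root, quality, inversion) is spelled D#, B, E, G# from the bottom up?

E major seventh, third inversion

The distinct note names are D#, B, E, G#. Stacked in thirds they read E–G#–B–D#, which is a major seventh chord on E.
The lowest note is D#, the seventh of the chord, so this is third inversion (figured bass 4/2).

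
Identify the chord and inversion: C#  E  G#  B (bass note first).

The pitch classes C#, E, G#, B arrange in thirds as C#–E–G#–B: a C# minor seventh chord.
The lowest note is C#, the root of the chord, so this is root position (figured bass 7).

C# minor seventh, root position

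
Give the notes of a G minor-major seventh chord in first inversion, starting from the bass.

Spelling G minor-major seventh: G–Bb–D–F#. In first inversion the third is bass, giving Bb, D, F#, G from the bottom.

Bb, D, F#, G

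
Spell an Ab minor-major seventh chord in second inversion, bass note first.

Eb, G, Ab, Cb

The chord tones are Ab–Cb–Eb–G. With the fifth (Eb) lowest for second inversion: Eb, G, Ab, Cb.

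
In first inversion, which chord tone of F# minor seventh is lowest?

In first inversion the third is lowest. For F# minor seventh (F#–A–C#–E) that is A.

A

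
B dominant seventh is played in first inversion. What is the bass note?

D#

In first inversion the third is lowest. For B dominant seventh (B–D#–F#–A) that is D#.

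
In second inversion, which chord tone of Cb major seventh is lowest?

The fifth of Cb major seventh (Cb–Eb–Gb–Bb) is Gb; that is the bass in second inversion.

Gb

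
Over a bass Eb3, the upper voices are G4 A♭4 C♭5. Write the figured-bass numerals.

4/3

The notes Eb, G, Ab, Cb stack in thirds as Ab–Cb–Eb–G — an Ab minor-major seventh chord. The bass Eb is the fifth, so this is second inversion: figured 4/3.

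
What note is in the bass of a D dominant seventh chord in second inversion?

A

In second inversion the fifth is lowest. For D dominant seventh (D–F#–A–C) that is A.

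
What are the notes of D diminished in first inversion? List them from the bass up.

F, Ab, D

D diminished is D–F–Ab. First inversion puts the third (F) in the bass, with the remaining tones above: F, Ab, D.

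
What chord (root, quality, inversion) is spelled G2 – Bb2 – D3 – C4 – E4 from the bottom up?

C dominant ninth, second inversion

The pitch classes G, Bb, D, C, E arrange in thirds as C–E–G–Bb–D: a C dominant ninth chord.
G is the fifth of C dominant ninth; fifth in the bass means second inversion.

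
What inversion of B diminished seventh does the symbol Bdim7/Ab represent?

Bdim7/Ab means B diminished seventh with Ab in the bass. Ab is the seventh of B diminished seventh (B–D–F–Ab), so this is third inversion.

third inversion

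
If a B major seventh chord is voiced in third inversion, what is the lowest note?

The seventh of B major seventh (B–D#–F#–A#) is A#; that is the bass in third inversion.

A#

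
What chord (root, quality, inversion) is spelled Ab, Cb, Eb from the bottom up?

Ab minor, root position

Reducing to letter names: Ab, Cb, Eb. These stack in thirds as Ab–Cb–Eb — an Ab minor triad.
With the root (Ab) in the bass, the chord is in root position (figured bass 5/3).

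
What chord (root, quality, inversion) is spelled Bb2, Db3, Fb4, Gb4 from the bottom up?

Gb dominant seventh, first inversion

The pitch classes Bb, Db, Fb, Gb arrange in thirds as Gb–Bb–Db–Fb: a Gb dominant seventh chord.
Bb is the third of Gb dominant seventh; third in the bass means first inversion (figured bass 6/5).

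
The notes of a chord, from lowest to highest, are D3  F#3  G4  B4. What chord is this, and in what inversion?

The distinct note names are D, F#, G, B. Stacked in thirds they read G–B–D–F#, which is a major seventh chord on G.
The lowest note is D, the fifth of the chord, so this is second inversion (figured bass 4/3).

G major seventh, second inversion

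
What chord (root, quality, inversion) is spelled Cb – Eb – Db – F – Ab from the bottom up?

Reducing to letter names: Cb, Eb, Db, F, Ab. These stack in thirds as Db–F–Ab–Cb–Eb — a Db dominant ninth chord.
Cb is the seventh of Db dominant ninth; seventh in the bass means third inversion.

Db dominant ninth, third inversion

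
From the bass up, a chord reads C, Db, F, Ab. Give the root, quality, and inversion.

Db major seventh, third inversion

The distinct note names are C, Db, F, Ab. Stacked in thirds they read Db–F–Ab–C, which is a major seventh chord on Db.
The lowest note is C, the seventh of the chord, so this is third inversion (figured bass 4/2).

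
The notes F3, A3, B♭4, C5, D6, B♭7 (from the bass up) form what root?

Bb

The distinct letter names are F, A, Bb, C, D. Arranged as a stack of thirds they read Bb–D–F–A–C, so Bb is the root (a Bb major ninth chord).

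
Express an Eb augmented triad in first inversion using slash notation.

Ebaug/G

First inversion of Eb augmented has the third (G) in the bass. As a slash chord: Ebaug/G.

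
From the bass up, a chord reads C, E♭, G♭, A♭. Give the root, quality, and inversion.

Reducing to letter names: C, Eb, Gb, Ab. These stack in thirds as Ab–C–Eb–Gb — an Ab dominant seventh chord.
With the third (C) in the bass, the chord is in first inversion (figured bass 6/5).

Ab dominant seventh, first inversion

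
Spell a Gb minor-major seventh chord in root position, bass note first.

Gb, Bbb, Db, F

The chord tones are Gb–Bbb–Db–F. With the root (Gb) lowest for root position: Gb, Bbb, Db, F.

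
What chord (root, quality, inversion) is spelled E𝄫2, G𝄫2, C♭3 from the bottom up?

Reducing to letter names: Ebb, Gbb, Cb. These stack in thirds as Cb–Ebb–Gbb — a Cb diminished triad.
With the third (Ebb) in the bass, the chord is in first inversion (figured bass 6).

Cb diminished, first inversion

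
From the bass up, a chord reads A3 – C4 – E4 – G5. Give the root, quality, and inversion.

The distinct note names are A, C, E, G. Stacked in thirds they read A–C–E–G, which is a minor seventh chord on A.
The lowest note is A, the root of the chord, so this is root position (figured bass 7).

A minor seventh, root position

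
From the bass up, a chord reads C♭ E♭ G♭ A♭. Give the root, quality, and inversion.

The distinct note names are Cb, Eb, Gb, Ab. Stacked in thirds they read Ab–Cb–Eb–Gb, which is a minor seventh chord on Ab.
Cb is the third of Ab minor seventh; third in the bass means first inversion (figured bass 6/5).

Ab minor seventh, first inversion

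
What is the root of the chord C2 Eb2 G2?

Reordering C, Eb, G into stacked thirds gives C–Eb–G; the bottom of that stack, C, is the root.

C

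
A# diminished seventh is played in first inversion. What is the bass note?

C#

The third of A# diminished seventh (A#–C#–E–G) is C#; that is the bass in first inversion.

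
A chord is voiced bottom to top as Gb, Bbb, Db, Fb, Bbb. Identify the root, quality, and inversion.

Gb minor seventh, root position

The distinct note names are Gb, Bbb, Db, Fb. Stacked in thirds they read Gb–Bbb–Db–Fb, which is a minor seventh chord on Gb.
With the root (Gb) in the bass, the chord is in root position (figured bass 7).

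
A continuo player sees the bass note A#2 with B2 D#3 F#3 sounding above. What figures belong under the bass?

The notes A#, B, D#, F# stack in thirds as B–D#–F#–A# — a B major seventh chord. The bass A# is the seventh, so this is third inversion: figured 4/2.

4/2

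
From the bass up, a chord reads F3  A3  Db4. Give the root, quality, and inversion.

Db augmented, first inversion

The pitch classes F, A, Db arrange in thirds as Db–F–A: a Db augmented triad.
With the third (F) in the bass, the chord is in first inversion (figured bass 6).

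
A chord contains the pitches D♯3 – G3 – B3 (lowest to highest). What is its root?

Reordering D#, G, B into stacked thirds gives G–B–D#; the bottom of that stack, G, is the root.

G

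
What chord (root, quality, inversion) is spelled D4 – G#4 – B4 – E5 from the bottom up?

The pitch classes D, G#, B, E arrange in thirds as E–G#–B–D: an E dominant seventh chord.
D is the seventh of E dominant seventh; seventh in the bass means third inversion (figured bass 4/2).

E dominant seventh, third inversion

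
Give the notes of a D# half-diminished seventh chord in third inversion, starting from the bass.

D# half-diminished seventh is D#–F#–A–C#. Third inversion puts the seventh (C#) in the bass, with the remaining tones above: C#, D#, F#, A.

C#, D#, F#, A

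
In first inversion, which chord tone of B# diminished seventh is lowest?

B# diminished seventh is B#–D#–F#–A. First inversion places the third in the bass: D#.

D#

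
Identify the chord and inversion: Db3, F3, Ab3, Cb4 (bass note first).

The pitch classes Db, F, Ab, Cb arrange in thirds as Db–F–Ab–Cb: a Db dominant seventh chord.
With the root (Db) in the bass, the chord is in root position (figured bass 7).

Db dominant seventh, root position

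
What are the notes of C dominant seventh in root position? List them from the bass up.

The chord tones are C–E–G–Bb. With the root (C) lowest for root position: C, E, G, Bb.

C, E, G, Bb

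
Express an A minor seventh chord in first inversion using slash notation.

First inversion of A minor seventh has the third (C) in the bass. As a slash chord: Am7/C.

Am7/C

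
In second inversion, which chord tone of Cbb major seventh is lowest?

The fifth of Cbb major seventh (Cbb–Ebb–Gbb–Bbb) is Gbb; that is the bass in second inversion.

Gbb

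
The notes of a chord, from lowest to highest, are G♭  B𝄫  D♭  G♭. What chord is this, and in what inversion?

Gb minor, root position

Reducing to letter names: Gb, Bbb, Db. These stack in thirds as Gb–Bbb–Db — a Gb minor triad.
Gb is the root of Gb minor; root in the bass means root position (figured bass 5/3).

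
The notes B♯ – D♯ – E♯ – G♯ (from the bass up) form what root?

Reordering B#, D#, E#, G# into stacked thirds gives E#–G#–B#–D#; the bottom of that stack, E#, is the root.

E#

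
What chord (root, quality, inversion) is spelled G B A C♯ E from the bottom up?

A dominant ninth, third inversion

Reducing to letter names: G, B, A, C#, E. These stack in thirds as A–C#–E–G–B — an A dominant ninth chord.
G is the seventh of A dominant ninth; seventh in the bass means third inversion.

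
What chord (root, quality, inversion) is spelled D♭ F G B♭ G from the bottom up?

The pitch classes Db, F, G, Bb arrange in thirds as G–Bb–Db–F: a G half-diminished seventh chord.
With the fifth (Db) in the bass, the chord is in second inversion (figured bass 4/3).

G half-diminished seventh, second inversion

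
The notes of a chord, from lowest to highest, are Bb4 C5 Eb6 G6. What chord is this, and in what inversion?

The distinct note names are Bb, C, Eb, G. Stacked in thirds they read C–Eb–G–Bb, which is a minor seventh chord on C.
The lowest note is Bb, the seventh of the chord, so this is third inversion (figured bass 4/2).

C minor seventh, third inversion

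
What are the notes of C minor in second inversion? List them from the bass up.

The chord tones are C–Eb–G. With the fifth (G) lowest for second inversion: G, C, Eb.

G, C, Eb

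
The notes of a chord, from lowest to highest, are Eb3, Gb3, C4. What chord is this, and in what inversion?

C diminished, first inversion

The pitch classes Eb, Gb, C arrange in thirds as C–Eb–Gb: a C diminished triad.
With the third (Eb) in the bass, the chord is in first inversion (figured bass 6).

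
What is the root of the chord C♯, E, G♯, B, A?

The distinct letter names are C#, E, G#, B, A. Arranged as a stack of thirds they read A–C#–E–G#–B, so A is the root (an A major ninth chord).

A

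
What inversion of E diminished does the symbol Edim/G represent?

first inversion

Edim/G means E diminished with G in the bass. G is the third of E diminished (E–G–Bb), so this is first inversion.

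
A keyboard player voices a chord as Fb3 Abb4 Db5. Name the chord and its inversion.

Db diminished, first inversion

The distinct note names are Fb, Abb, Db. Stacked in thirds they read Db–Fb–Abb, which is a diminished triad on Db.
With the third (Fb) in the bass, the chord is in first inversion (figured bass 6).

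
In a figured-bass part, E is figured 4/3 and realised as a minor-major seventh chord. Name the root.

A

The figures 4/3 mean the fifth of the chord is in the bass. If E is the fifth of a minor-major seventh chord, the root is A (chord tones A–C–E–G#).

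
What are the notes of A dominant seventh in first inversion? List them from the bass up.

A dominant seventh is A–C#–E–G. First inversion puts the third (C#) in the bass, with the remaining tones above: C#, E, G, A.

C#, E, G, A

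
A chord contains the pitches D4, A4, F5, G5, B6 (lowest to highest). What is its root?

G

Reordering D, A, F, G, B into stacked thirds gives G–B–D–F–A; the bottom of that stack, G, is the root.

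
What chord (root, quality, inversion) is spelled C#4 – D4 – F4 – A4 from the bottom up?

The pitch classes C#, D, F, A arrange in thirds as D–F–A–C#: a D minor-major seventh chord.
The lowest note is C#, the seventh of the chord, so this is third inversion (figured bass 4/2).

D minor-major seventh, third inversion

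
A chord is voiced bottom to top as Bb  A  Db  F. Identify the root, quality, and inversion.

The distinct note names are Bb, A, Db, F. Stacked in thirds they read Bb–Db–F–A, which is a minor-major seventh chord on Bb.
With the root (Bb) in the bass, the chord is in root position (figured bass 7).

Bb minor-major seventh, root position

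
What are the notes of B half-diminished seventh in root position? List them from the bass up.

B, D, F, A

Spelling B half-diminished seventh: B–D–F–A. In root position the root is bass, giving B, D, F, A from the bottom.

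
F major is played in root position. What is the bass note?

In root position the root is lowest. For F major (F–A–C) that is F.

F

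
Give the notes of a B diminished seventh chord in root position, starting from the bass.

B diminished seventh is B–D–F–Ab. Root position puts the root (B) in the bass, with the remaining tones above: B, D, F, Ab.

B, D, F, Ab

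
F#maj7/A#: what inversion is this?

first inversion

F#maj7/A# means F# major seventh with A# in the bass. A# is the third of F# major seventh (F#–A#–C#–E#), so this is first inversion.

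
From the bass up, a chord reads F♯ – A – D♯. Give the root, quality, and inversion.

The pitch classes F#, A, D# arrange in thirds as D#–F#–A: a D# diminished triad.
The lowest note is F#, the third of the chord, so this is first inversion (figured bass 6).

D# diminished, first inversion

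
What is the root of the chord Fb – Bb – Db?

Bb

Reordering Fb, Bb, Db into stacked thirds gives Bb–Db–Fb; the bottom of that stack, Bb, is the root.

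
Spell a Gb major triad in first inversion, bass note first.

Bb, Db, Gb

The chord tones are Gb–Bb–Db. With the third (Bb) lowest for first inversion: Bb, Db, Gb.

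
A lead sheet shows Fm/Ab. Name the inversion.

first inversion

Fm/Ab means F minor with Ab in the bass. Ab is the third of F minor (F–Ab–C), so this is first inversion.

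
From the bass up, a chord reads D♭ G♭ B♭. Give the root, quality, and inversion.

Reducing to letter names: Db, Gb, Bb. These stack in thirds as Gb–Bb–Db — a Gb major triad.
With the fifth (Db) in the bass, the chord is in second inversion (figured bass 6/4).

Gb major, second inversion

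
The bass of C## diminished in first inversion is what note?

The third of C## diminished (C##–E#–G#) is E#; that is the bass in first inversion.

E#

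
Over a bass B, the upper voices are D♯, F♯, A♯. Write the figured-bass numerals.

The notes B, D#, F#, A# stack in thirds as B–D#–F#–A# — a B major seventh chord. The bass B is the root, so this is root position: figured 7.

7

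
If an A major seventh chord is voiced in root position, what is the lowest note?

The root of A major seventh (A–C#–E–G#) is A; that is the bass in root position.

A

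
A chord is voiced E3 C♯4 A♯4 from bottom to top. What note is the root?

A#

E, C#, A# are the tones of an A# diminished triad (A#–C#–E), making A# the root.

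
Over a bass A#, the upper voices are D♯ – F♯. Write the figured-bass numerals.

The notes A#, D#, F# stack in thirds as D#–F#–A# — a D# minor triad. The bass A# is the fifth, so this is second inversion: figured 6/4.

6/4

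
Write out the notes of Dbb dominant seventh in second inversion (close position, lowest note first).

Abb, Cbb, Dbb, Fb

Dbb dominant seventh is Dbb–Fb–Abb–Cbb. Second inversion puts the fifth (Abb) in the bass, with the remaining tones above: Abb, Cbb, Dbb, Fb.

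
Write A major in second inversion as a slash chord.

AM/E

Second inversion of A major has the fifth (E) in the bass. As a slash chord: AM/E.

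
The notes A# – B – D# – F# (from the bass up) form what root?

A#, B, D#, F# are the tones of a B major seventh chord (B–D#–F#–A#), making B the root.

B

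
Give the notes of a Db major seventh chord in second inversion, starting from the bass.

The chord tones are Db–F–Ab–C. With the fifth (Ab) lowest for second inversion: Ab, C, Db, F.

Ab, C, Db, F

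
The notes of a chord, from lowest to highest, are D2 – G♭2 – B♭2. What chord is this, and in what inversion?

The pitch classes D, Gb, Bb arrange in thirds as Gb–Bb–D: a Gb augmented triad.
D is the fifth of Gb augmented; fifth in the bass means second inversion (figured bass 6/4).

Gb augmented, second inversion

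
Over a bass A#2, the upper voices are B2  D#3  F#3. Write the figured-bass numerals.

4/2

The notes A#, B, D#, F# stack in thirds as B–D#–F#–A# — a B major seventh chord. The bass A# is the seventh, so this is third inversion: figured 4/2.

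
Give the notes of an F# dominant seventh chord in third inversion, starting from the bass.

Spelling F# dominant seventh: F#–A#–C#–E. In third inversion the seventh is bass, giving E, F#, A#, C# from the bottom.

E, F#, A#, C#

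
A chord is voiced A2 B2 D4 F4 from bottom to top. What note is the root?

B

The distinct letter names are A, B, D, F. Arranged as a stack of thirds they read B–D–F–A, so B is the root (a B half-diminished seventh chord).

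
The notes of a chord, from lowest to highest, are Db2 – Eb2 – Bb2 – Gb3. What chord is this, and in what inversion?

The pitch classes Db, Eb, Bb, Gb arrange in thirds as Eb–Gb–Bb–Db: an Eb minor seventh chord.
The lowest note is Db, the seventh of the chord, so this is third inversion (figured bass 4/2).

Eb minor seventh, third inversion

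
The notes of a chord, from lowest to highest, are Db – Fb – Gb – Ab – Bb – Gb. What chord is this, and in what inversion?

Gb dominant ninth, second inversion

The pitch classes Db, Fb, Gb, Ab, Bb arrange in thirds as Gb–Bb–Db–Fb–Ab: a Gb dominant ninth chord.
The lowest note is Db, the fifth of the chord, so this is second inversion.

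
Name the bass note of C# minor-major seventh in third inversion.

In third inversion the seventh is lowest. For C# minor-major seventh (C#–E–G#–B#) that is B#.

B#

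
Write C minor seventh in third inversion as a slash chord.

Third inversion of C minor seventh has the seventh (Bb) in the bass. As a slash chord: Cm7/Bb.

Cm7/Bb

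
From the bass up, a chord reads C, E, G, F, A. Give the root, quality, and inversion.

F major ninth, second inversion

The pitch classes C, E, G, F, A arrange in thirds as F–A–C–E–G: an F major ninth chord.
With the fifth (C) in the bass, the chord is in second inversion.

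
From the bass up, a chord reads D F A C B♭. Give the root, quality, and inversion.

Reducing to letter names: D, F, A, C, Bb. These stack in thirds as Bb–D–F–A–C — a Bb major ninth chord.
With the third (D) in the bass, the chord is in first inversion.

Bb major ninth, first inversion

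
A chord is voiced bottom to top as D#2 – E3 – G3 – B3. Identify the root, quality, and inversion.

The pitch classes D#, E, G, B arrange in thirds as E–G–B–D#: an E minor-major seventh chord.
The lowest note is D#, the seventh of the chord, so this is third inversion (figured bass 4/2).

E minor-major seventh, third inversion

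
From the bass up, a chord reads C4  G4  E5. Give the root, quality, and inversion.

Reducing to letter names: C, G, E. These stack in thirds as C–E–G — a C major triad.
With the root (C) in the bass, the chord is in root position (figured bass 5/3).

C major, root position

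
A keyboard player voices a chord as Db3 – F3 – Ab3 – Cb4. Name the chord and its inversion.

The pitch classes Db, F, Ab, Cb arrange in thirds as Db–F–Ab–Cb: a Db dominant seventh chord.
Db is the root of Db dominant seventh; root in the bass means root position (figured bass 7).

Db dominant seventh, root position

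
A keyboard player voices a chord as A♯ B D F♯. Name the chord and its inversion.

The pitch classes A#, B, D, F# arrange in thirds as B–D–F#–A#: a B minor-major seventh chord.
With the seventh (A#) in the bass, the chord is in third inversion (figured bass 4/2).

B minor-major seventh, third inversion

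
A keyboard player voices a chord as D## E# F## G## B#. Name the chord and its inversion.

E# major ninth, third inversion

The distinct note names are D##, E#, F##, G##, B#. Stacked in thirds they read E#–G##–B#–D##–F##, which is a major ninth chord on E#.
With the seventh (D##) in the bass, the chord is in third inversion.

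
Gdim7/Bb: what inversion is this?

Gdim7/Bb means G diminished seventh with Bb in the bass. Bb is the third of G diminished seventh (G–Bb–Db–Fb), so this is first inversion.

first inversion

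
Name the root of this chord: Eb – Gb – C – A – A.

A

The distinct letter names are Eb, Gb, C, A. Arranged as a stack of thirds they read A–C–Eb–Gb, so A is the root (an A diminished seventh chord).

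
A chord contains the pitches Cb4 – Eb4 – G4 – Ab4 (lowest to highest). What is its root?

Ab

Cb, Eb, G, Ab are the tones of an Ab minor-major seventh chord (Ab–Cb–Eb–G), making Ab the root.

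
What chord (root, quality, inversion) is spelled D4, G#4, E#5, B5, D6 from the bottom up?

E# diminished seventh, third inversion

The distinct note names are D, G#, E#, B. Stacked in thirds they read E#–G#–B–D, which is a diminished seventh chord on E#.
With the seventh (D) in the bass, the chord is in third inversion (figured bass 4/2).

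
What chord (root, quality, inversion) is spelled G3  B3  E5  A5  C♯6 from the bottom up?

A dominant ninth, third inversion

Reducing to letter names: G, B, E, A, C#. These stack in thirds as A–C#–E–G–B — an A dominant ninth chord.
The lowest note is G, the seventh of the chord, so this is third inversion.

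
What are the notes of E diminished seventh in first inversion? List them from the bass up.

G, Bb, Db, E

E diminished seventh is E–G–Bb–Db. First inversion puts the third (G) in the bass, with the remaining tones above: G, Bb, Db, E.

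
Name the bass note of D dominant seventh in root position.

In root position the root is lowest. For D dominant seventh (D–F#–A–C) that is D.

D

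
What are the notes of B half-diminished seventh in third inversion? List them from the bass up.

The chord tones are B–D–F–A. With the seventh (A) lowest for third inversion: A, B, D, F.

A, B, D, F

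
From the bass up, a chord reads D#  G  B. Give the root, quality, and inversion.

G augmented, second inversion

The distinct note names are D#, G, B. Stacked in thirds they read G–B–D#, which is an augmented triad on G.
With the fifth (D#) in the bass, the chord is in second inversion (figured bass 6/4).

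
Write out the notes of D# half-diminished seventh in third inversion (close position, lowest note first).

C#, D#, F#, A

Spelling D# half-diminished seventh: D#–F#–A–C#. In third inversion the seventh is bass, giving C#, D#, F#, A from the bottom.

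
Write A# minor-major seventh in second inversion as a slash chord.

Second inversion of A# minor-major seventh has the fifth (E#) in the bass. As a slash chord: A#m(maj7)/E#.

A#m(maj7)/E#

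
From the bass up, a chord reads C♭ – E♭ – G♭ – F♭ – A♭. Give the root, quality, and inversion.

Fb major ninth, second inversion

The distinct note names are Cb, Eb, Gb, Fb, Ab. Stacked in thirds they read Fb–Ab–Cb–Eb–Gb, which is a major ninth chord on Fb.
Cb is the fifth of Fb major ninth; fifth in the bass means second inversion.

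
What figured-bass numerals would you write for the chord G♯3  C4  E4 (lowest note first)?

The notes G#, C, E stack in thirds as C–E–G# — a C augmented triad. The bass G# is the fifth, so this is second inversion: figured 6/4.

6/4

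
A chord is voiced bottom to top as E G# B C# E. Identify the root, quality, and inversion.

The distinct note names are E, G#, B, C#. Stacked in thirds they read C#–E–G#–B, which is a minor seventh chord on C#.
With the third (E) in the bass, the chord is in first inversion (figured bass 6/5).

C# minor seventh, first inversion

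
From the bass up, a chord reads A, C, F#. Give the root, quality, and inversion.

The pitch classes A, C, F# arrange in thirds as F#–A–C: an F# diminished triad.
The lowest note is A, the third of the chord, so this is first inversion (figured bass 6).

F# diminished, first inversion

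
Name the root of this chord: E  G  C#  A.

A

E, G, C#, A are the tones of an A dominant seventh chord (A–C#–E–G), making A the root.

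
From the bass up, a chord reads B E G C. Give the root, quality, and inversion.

C major seventh, third inversion

The pitch classes B, E, G, C arrange in thirds as C–E–G–B: a C major seventh chord.
B is the seventh of C major seventh; seventh in the bass means third inversion (figured bass 4/2).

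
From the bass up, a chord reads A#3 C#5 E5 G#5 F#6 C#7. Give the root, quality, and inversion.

The pitch classes A#, C#, E, G#, F# arrange in thirds as F#–A#–C#–E–G#: an F# dominant ninth chord.
With the third (A#) in the bass, the chord is in first inversion.

F# dominant ninth, first inversion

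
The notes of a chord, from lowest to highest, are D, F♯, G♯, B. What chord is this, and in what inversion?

G# half-diminished seventh, second inversion

Reducing to letter names: D, F#, G#, B. These stack in thirds as G#–B–D–F# — a G# half-diminished seventh chord.
The lowest note is D, the fifth of the chord, so this is second inversion (figured bass 4/3).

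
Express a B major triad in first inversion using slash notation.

First inversion of B major has the third (D#) in the bass. As a slash chord: BM/D#.

BM/D#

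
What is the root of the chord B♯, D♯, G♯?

G#

The distinct letter names are B#, D#, G#. Arranged as a stack of thirds they read G#–B#–D#, so G# is the root (a G# major triad).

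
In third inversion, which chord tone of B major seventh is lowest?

In third inversion the seventh is lowest. For B major seventh (B–D#–F#–A#) that is A#.

A#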